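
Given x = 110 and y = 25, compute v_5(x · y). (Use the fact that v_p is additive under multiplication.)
v_5(2750) = 3

v_p(x) = 1 (factor: 110 = 5^1 · 22); v_p(y) = 2 (factor: 25 = 5^2 · 1). Additivity: v_p(xy) = v_p(x) + v_p(y) = 1 + 2 = 3. (Direct check: xy = 2750 = 5^3 · (22).)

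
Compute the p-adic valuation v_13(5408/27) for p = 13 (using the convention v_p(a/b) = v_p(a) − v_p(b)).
v_13(5408/27) = 2

Factor powers of 13 from the numerator and denominator of the reduced fraction: 5408 = 13^2 · 32 and 27 = 13^0 · 27. Apply v_p(a/b) = v_p(a) − v_p(b): v_13(5408/27) = 2 − 0 = 2.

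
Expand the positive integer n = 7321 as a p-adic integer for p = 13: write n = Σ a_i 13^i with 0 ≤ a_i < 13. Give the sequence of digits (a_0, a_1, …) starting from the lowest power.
(a_0, a_1, …) = (2, 4, 4, 3)

Repeated division by 13 gives the digits low-to-high: 7321 = 2 + 4·13^1 + 4·13^2 + 3·13^3. Digit sequence: (2, 4, 4, 3).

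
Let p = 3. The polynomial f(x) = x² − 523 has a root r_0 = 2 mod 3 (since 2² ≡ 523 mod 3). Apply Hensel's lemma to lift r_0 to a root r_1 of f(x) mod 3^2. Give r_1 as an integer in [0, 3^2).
r_1 = 8 (mod 9)

Hensel's recurrence: r_{i+1} = r_i − f(r_i)·(f′(r_i))^{-1} mod 3^{i+2}, with f′(x) = 2x. Iterate:
  r_0 = 2 (mod 3)
  r_1 = 8 (mod 9)
Final: r_1 = 8, and one checks f(r_1) ≡ 0 mod 3^2.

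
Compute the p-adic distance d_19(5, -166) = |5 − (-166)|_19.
d_19(5, -166) = 1/19

Step 1 — x − y = 5 − (-166) = 171. Step 2 — v_19(171) = 1 (factor: 171 = (19^1 · 9); the sign does not affect v_p). Step 3 — |x − y|_19 = 19^{-1} = 1/19.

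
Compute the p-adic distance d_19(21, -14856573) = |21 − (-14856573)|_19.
d_19(21, -14856573) = 1/2476099

Step 1 — x − y = 21 − (-14856573) = 14856594. Step 2 — v_19(14856594) = 5 (factor: 14856594 = (19^5 · 6); the sign does not affect v_p). Step 3 — |x − y|_19 = 19^{-5} = 1/2476099.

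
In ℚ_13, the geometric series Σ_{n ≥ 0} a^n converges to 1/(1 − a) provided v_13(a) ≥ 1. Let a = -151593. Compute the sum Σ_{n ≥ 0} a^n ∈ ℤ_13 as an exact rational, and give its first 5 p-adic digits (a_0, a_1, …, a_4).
Σ a^n = 1/(1 − a) = 1/151594;  first 5 digits = (1, 0, 0, 9, 7)

v_13(a) = 3 ≥ 1, so the series converges in ℤ_13 to 1/(1 − a) = 1/(1 − (-151593)) = 1/151594. Expand this rational in ℤ_13: compute digits iteratively via d_i = x_i mod 13, x_{i+1} = (x_i − d_i)/13. The first 5 digits are (1, 0, 0, 9, 7).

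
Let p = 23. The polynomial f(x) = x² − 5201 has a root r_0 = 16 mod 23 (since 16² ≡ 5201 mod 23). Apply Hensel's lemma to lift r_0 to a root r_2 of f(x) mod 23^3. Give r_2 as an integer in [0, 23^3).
r_2 = 7560 (mod 12167)

Hensel's recurrence: r_{i+1} = r_i − f(r_i)·(f′(r_i))^{-1} mod 23^{i+2}, with f′(x) = 2x. Iterate:
  r_0 = 16 (mod 23)
  r_1 = 154 (mod 529)
  r_2 = 7560 (mod 12167)
Final: r_2 = 7560, and one checks f(r_2) ≡ 0 mod 23^3.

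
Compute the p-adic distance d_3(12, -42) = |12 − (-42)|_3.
d_3(12, -42) = 1/27

Step 1 — x − y = 12 − (-42) = 54. Step 2 — v_3(54) = 3 (factor: 54 = (3^3 · 2); the sign does not affect v_p). Step 3 — |x − y|_3 = 3^{-3} = 1/27.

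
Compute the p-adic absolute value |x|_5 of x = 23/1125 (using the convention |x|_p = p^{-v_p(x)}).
|23/1125|_5 = 125

Step 1 — compute v_5(x) by factoring powers of 5 out of the numerator and denominator: v_5(23/1125) = -3. Step 2 — apply |x|_p = p^{-v_p(x)} = 5^{3} = 125.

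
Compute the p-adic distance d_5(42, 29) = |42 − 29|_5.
d_5(42, 29) = 1

Step 1 — x − y = 42 − 29 = 13. Step 2 — v_5(13) = 0 (factor: 13 = (5^0 · 13); the sign does not affect v_p). Step 3 — |x − y|_5 = 5^{0} = 1.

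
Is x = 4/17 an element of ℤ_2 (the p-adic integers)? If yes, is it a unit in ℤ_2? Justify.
x ∈ ℤ_2 but not a unit; v_2(x) = 2 > 0

ℤ_2 = {x ∈ ℚ_2 : v_2(x) ≥ 0} and ℤ_2^× = {x ∈ ℤ_2 : v_2(x) = 0}. Here v_2(4/17) = v_2(num) − v_2(den) = 2; compare against these criteria.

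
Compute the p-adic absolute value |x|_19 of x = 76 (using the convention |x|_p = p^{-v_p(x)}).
|76|_19 = 1/19

Step 1 — compute v_19(x) by factoring powers of 19 out of the numerator and denominator: v_19(76) = 1. Step 2 — apply |x|_p = p^{-v_p(x)} = 19^{-1} = 1/19.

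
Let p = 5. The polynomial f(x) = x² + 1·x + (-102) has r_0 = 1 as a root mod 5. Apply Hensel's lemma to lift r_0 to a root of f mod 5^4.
r_3 = 451 (mod 625)

Hensel: r_{i+1} = r_i − f(r_i)·(f′(r_i))^{-1} mod 5^{i+2}, f′(x) = 2x + 1. Iterate:
  r_0 = 1 (mod 5)
  r_1 = 1 (mod 25)
  r_2 = 76 (mod 125)
  r_3 = 451 (mod 625)
Final: r = 451 satisfies f(r) ≡ 0 mod 5^4.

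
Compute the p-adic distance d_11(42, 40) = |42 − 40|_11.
d_11(42, 40) = 1

Step 1 — x − y = 42 − 40 = 2. Step 2 — v_11(2) = 0 (factor: 2 = (11^0 · 2); the sign does not affect v_p). Step 3 — |x − y|_11 = 11^{0} = 1.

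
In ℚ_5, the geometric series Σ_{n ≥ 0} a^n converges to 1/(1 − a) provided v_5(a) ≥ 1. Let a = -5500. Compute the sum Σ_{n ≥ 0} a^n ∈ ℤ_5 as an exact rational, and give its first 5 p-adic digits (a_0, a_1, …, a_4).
Σ a^n = 1/(1 − a) = 1/5501;  first 5 digits = (1, 0, 0, 1, 1)

v_5(a) = 3 ≥ 1, so the series converges in ℤ_5 to 1/(1 − a) = 1/(1 − (-5500)) = 1/5501. Expand this rational in ℤ_5: compute digits iteratively via d_i = x_i mod 5, x_{i+1} = (x_i − d_i)/5. The first 5 digits are (1, 0, 0, 1, 1).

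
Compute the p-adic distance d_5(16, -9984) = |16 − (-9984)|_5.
d_5(16, -9984) = 1/625

Step 1 — x − y = 16 − (-9984) = 10000. Step 2 — v_5(10000) = 4 (factor: 10000 = (5^4 · 16); the sign does not affect v_p). Step 3 — |x − y|_5 = 5^{-4} = 1/625.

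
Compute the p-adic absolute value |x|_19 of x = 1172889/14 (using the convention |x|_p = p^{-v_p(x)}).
|1172889/14|_19 = 1/130321

Step 1 — compute v_19(x) by factoring powers of 19 out of the numerator and denominator: v_19(1172889/14) = 4. Step 2 — apply |x|_p = p^{-v_p(x)} = 19^{-4} = 1/130321.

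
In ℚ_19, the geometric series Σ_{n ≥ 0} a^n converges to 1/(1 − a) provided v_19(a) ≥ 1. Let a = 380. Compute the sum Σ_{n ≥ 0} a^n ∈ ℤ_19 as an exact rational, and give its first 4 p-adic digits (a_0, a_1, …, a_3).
Σ a^n = 1/(1 − a) = -1/379;  first 4 digits = (1, 1, 2, 3)

v_19(a) = 1 ≥ 1, so the series converges in ℤ_19 to 1/(1 − a) = 1/(1 − 380) = -1/379. Expand this rational in ℤ_19: compute digits iteratively via d_i = x_i mod 19, x_{i+1} = (x_i − d_i)/19. The first 4 digits are (1, 1, 2, 3).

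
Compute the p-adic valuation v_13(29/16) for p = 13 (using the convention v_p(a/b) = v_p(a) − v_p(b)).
v_13(29/16) = 0

Factor powers of 13 from the numerator and denominator of the reduced fraction: 29 = 13^0 · 29 and 16 = 13^0 · 16. Apply v_p(a/b) = v_p(a) − v_p(b): v_13(29/16) = 0 − 0 = 0.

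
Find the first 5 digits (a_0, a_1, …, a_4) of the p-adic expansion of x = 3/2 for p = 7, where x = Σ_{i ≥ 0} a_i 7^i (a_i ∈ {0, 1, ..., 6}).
(a_0, …, a_4) = (5, 3, 3, 3, 3)

v_7(3/2) = 0 (numerator and denominator both coprime to 7), so x ∈ ℤ_7^×. Compute digits iteratively via a_i = x_i mod 7, x_{i+1} = (x_i − a_i)/7, with x_0 = x:
  x_0 = 3/2;  a_0 = 5;  x_1 = (x_0 − 5)/7 = -1/2
  x_1 = -1/2;  a_1 = 3;  x_2 = (x_1 − 3)/7 = -1/2
  x_2 = -1/2;  a_2 = 3;  x_3 = (x_2 − 3)/7 = -1/2
  x_3 = -1/2;  a_3 = 3;  x_4 = (x_3 − 3)/7 = -1/2
  x_4 = -1/2;  a_4 = 3;  x_5 = (x_4 − 3)/7 = -1/2
Digits: (5, 3, 3, 3, 3).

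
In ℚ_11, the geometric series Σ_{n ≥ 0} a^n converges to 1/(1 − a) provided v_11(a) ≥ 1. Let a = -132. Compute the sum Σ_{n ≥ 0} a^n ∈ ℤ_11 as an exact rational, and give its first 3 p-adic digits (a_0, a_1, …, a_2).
Σ a^n = 1/(1 − a) = 1/133;  first 3 digits = (1, 10, 10)

v_11(a) = 1 ≥ 1, so the series converges in ℤ_11 to 1/(1 − a) = 1/(1 − (-132)) = 1/133. Expand this rational in ℤ_11: compute digits iteratively via d_i = x_i mod 11, x_{i+1} = (x_i − d_i)/11. The first 3 digits are (1, 10, 10).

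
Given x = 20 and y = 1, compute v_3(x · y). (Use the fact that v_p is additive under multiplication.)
v_3(20) = 0

v_p(x) = 0 (factor: 20 = 3^0 · 20); v_p(y) = 0 (factor: 1 = 3^0 · 1). Additivity: v_p(xy) = v_p(x) + v_p(y) = 0 + 0 = 0. (Direct check: xy = 20 = 3^0 · (20).)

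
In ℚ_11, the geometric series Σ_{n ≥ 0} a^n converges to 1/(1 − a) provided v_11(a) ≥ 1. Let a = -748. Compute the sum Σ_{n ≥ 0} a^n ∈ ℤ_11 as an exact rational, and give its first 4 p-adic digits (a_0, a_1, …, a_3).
Σ a^n = 1/(1 − a) = 1/749;  first 4 digits = (1, 9, 8, 4)

v_11(a) = 1 ≥ 1, so the series converges in ℤ_11 to 1/(1 − a) = 1/(1 − (-748)) = 1/749. Expand this rational in ℤ_11: compute digits iteratively via d_i = x_i mod 11, x_{i+1} = (x_i − d_i)/11. The first 4 digits are (1, 9, 8, 4).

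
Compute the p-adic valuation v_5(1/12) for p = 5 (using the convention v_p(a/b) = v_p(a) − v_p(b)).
v_5(1/12) = 0

Factor powers of 5 from the numerator and denominator of the reduced fraction: 1 = 5^0 · 1 and 12 = 5^0 · 12. Apply v_p(a/b) = v_p(a) − v_p(b): v_5(1/12) = 0 − 0 = 0.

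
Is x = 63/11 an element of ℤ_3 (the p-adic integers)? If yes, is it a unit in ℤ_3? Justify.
x ∈ ℤ_3 but not a unit; v_3(x) = 2 > 0

ℤ_3 = {x ∈ ℚ_3 : v_3(x) ≥ 0} and ℤ_3^× = {x ∈ ℤ_3 : v_3(x) = 0}. Here v_3(63/11) = v_3(num) − v_3(den) = 2; compare against these criteria.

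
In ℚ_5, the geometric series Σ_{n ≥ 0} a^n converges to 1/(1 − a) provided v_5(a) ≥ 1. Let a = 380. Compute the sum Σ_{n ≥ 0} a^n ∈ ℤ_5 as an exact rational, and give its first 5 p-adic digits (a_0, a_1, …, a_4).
Σ a^n = 1/(1 − a) = -1/379;  first 5 digits = (1, 1, 1, 4, 2)

v_5(a) = 1 ≥ 1, so the series converges in ℤ_5 to 1/(1 − a) = 1/(1 − 380) = -1/379. Expand this rational in ℤ_5: compute digits iteratively via d_i = x_i mod 5, x_{i+1} = (x_i − d_i)/5. The first 5 digits are (1, 1, 1, 4, 2).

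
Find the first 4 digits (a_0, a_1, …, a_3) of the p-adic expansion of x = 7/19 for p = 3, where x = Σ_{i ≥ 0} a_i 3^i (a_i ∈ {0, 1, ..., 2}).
(a_0, …, a_3) = (1, 2, 1, 1)

v_3(7/19) = 0 (numerator and denominator both coprime to 3), so x ∈ ℤ_3^×. Compute digits iteratively via a_i = x_i mod 3, x_{i+1} = (x_i − a_i)/3, with x_0 = x:
  x_0 = 7/19;  a_0 = 1;  x_1 = (x_0 − 1)/3 = -4/19
  x_1 = -4/19;  a_1 = 2;  x_2 = (x_1 − 2)/3 = -14/19
  x_2 = -14/19;  a_2 = 1;  x_3 = (x_2 − 1)/3 = -11/19
  x_3 = -11/19;  a_3 = 1;  x_4 = (x_3 − 1)/3 = -10/19
Digits: (1, 2, 1, 1).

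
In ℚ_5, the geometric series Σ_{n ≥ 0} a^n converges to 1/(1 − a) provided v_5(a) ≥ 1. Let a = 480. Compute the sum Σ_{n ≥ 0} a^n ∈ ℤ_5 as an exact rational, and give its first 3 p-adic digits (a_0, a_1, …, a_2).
Σ a^n = 1/(1 − a) = -1/479;  first 3 digits = (1, 1, 0)

v_5(a) = 1 ≥ 1, so the series converges in ℤ_5 to 1/(1 − a) = 1/(1 − 480) = -1/479. Expand this rational in ℤ_5: compute digits iteratively via d_i = x_i mod 5, x_{i+1} = (x_i − d_i)/5. The first 3 digits are (1, 1, 0).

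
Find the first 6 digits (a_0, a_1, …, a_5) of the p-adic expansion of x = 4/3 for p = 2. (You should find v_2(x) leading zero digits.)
(a_0, …, a_5) = (0, 0, 1, 1, 0, 1)

v_2(4/3) = 2, so a_0 = ... = a_1 = 0. Factor out: x = 2^2 · u with u = 1/3 a unit in ℤ_2. Expand u iteratively via a_{v+i} = u_i mod 2, u_{i+1} = (u_i − a_{v+i})/2:
  u_0 = 1/3;  a_2 = 1;  u_1 = (u_0 − 1)/2 = -1/3
  u_1 = -1/3;  a_3 = 1;  u_2 = (u_1 − 1)/2 = -2/3
  u_2 = -2/3;  a_4 = 0;  u_3 = (u_2 − 0)/2 = -1/3
  u_3 = -1/3;  a_5 = 1;  u_4 = (u_3 − 1)/2 = -2/3
Digits: (0, 0, 1, 1, 0, 1).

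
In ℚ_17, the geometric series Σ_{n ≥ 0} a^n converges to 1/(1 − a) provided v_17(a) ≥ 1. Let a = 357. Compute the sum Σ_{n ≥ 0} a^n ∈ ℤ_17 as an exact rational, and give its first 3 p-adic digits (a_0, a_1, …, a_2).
Σ a^n = 1/(1 − a) = -1/356;  first 3 digits = (1, 4, 0)

v_17(a) = 1 ≥ 1, so the series converges in ℤ_17 to 1/(1 − a) = 1/(1 − 357) = -1/356. Expand this rational in ℤ_17: compute digits iteratively via d_i = x_i mod 17, x_{i+1} = (x_i − d_i)/17. The first 3 digits are (1, 4, 0).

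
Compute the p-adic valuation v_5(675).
v_5(675) = 2

v_5(n) is the largest exponent k such that 5^k divides n. Factor out: 675 = 5^2 · 27. (Sign doesn't affect v_p.) So v_5(675) = 2.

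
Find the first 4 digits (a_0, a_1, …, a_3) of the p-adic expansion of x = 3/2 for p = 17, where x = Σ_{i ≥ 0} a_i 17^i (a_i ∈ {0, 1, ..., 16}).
(a_0, …, a_3) = (10, 8, 8, 8)

v_17(3/2) = 0 (numerator and denominator both coprime to 17), so x ∈ ℤ_17^×. Compute digits iteratively via a_i = x_i mod 17, x_{i+1} = (x_i − a_i)/17, with x_0 = x:
  x_0 = 3/2;  a_0 = 10;  x_1 = (x_0 − 10)/17 = -1/2
  x_1 = -1/2;  a_1 = 8;  x_2 = (x_1 − 8)/17 = -1/2
  x_2 = -1/2;  a_2 = 8;  x_3 = (x_2 − 8)/17 = -1/2
  x_3 = -1/2;  a_3 = 8;  x_4 = (x_3 − 8)/17 = -1/2
Digits: (10, 8, 8, 8).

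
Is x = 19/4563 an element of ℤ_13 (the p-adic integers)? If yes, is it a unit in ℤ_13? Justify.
x ∉ ℤ_13 (v_13(x) = -2 < 0)

ℤ_13 = {x ∈ ℚ_13 : v_13(x) ≥ 0} and ℤ_13^× = {x ∈ ℤ_13 : v_13(x) = 0}. Here v_13(19/4563) = v_13(num) − v_13(den) = -2; compare against these criteria.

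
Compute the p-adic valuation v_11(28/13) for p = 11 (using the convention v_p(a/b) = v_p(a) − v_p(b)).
v_11(28/13) = 0

Factor powers of 11 from the numerator and denominator of the reduced fraction: 28 = 11^0 · 28 and 13 = 11^0 · 13. Apply v_p(a/b) = v_p(a) − v_p(b): v_11(28/13) = 0 − 0 = 0.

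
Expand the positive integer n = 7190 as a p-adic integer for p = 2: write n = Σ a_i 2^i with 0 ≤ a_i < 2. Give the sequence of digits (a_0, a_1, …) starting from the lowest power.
(a_0, a_1, …) = (0, 1, 1, 0, 1, 0, 0, 0, 0, 0, 1, 1, 1)

Repeated division by 2 gives the digits low-to-high: 7190 = 1·2^1 + 1·2^2 + 1·2^4 + 1·2^10 + 1·2^11 + 1·2^12. Digit sequence: (0, 1, 1, 0, 1, 0, 0, 0, 0, 0, 1, 1, 1).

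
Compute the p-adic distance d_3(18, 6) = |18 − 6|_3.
d_3(18, 6) = 1/3

Step 1 — x − y = 18 − 6 = 12. Step 2 — v_3(12) = 1 (factor: 12 = (3^1 · 4); the sign does not affect v_p). Step 3 — |x − y|_3 = 3^{-1} = 1/3.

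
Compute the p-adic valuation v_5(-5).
v_5(-5) = 1

v_5(n) is the largest exponent k such that 5^k divides n. Factor out: -5 = -5^1 · 1. (Sign doesn't affect v_p.) So v_5(-5) = 1.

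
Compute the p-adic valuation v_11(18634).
v_11(18634) = 3

v_11(n) is the largest exponent k such that 11^k divides n. Factor out: 18634 = 11^3 · 14. (Sign doesn't affect v_p.) So v_11(18634) = 3.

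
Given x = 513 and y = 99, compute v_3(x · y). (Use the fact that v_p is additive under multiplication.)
v_3(50787) = 5

v_p(x) = 3 (factor: 513 = 3^3 · 19); v_p(y) = 2 (factor: 99 = 3^2 · 11). Additivity: v_p(xy) = v_p(x) + v_p(y) = 3 + 2 = 5. (Direct check: xy = 50787 = 3^5 · (209).)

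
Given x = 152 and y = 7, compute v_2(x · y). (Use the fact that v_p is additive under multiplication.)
v_2(1064) = 3

v_p(x) = 3 (factor: 152 = 2^3 · 19); v_p(y) = 0 (factor: 7 = 2^0 · 7). Additivity: v_p(xy) = v_p(x) + v_p(y) = 3 + 0 = 3. (Direct check: xy = 1064 = 2^3 · (133).)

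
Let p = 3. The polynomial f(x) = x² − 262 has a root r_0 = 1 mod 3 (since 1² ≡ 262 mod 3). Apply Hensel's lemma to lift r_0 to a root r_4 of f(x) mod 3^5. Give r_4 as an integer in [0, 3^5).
r_4 = 91 (mod 243)

Hensel's recurrence: r_{i+1} = r_i − f(r_i)·(f′(r_i))^{-1} mod 3^{i+2}, with f′(x) = 2x. Iterate:
  r_0 = 1 (mod 3)
  r_1 = 1 (mod 9)
  r_2 = 10 (mod 27)
  r_3 = 10 (mod 81)
  r_4 = 91 (mod 243)
Final: r_4 = 91, and one checks f(r_4) ≡ 0 mod 3^5.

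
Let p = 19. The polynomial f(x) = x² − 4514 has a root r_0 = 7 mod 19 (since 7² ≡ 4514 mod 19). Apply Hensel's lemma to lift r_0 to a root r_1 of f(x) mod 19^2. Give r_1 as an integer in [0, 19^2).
r_1 = 197 (mod 361)

Hensel's recurrence: r_{i+1} = r_i − f(r_i)·(f′(r_i))^{-1} mod 19^{i+2}, with f′(x) = 2x. Iterate:
  r_0 = 7 (mod 19)
  r_1 = 197 (mod 361)
Final: r_1 = 197, and one checks f(r_1) ≡ 0 mod 19^2.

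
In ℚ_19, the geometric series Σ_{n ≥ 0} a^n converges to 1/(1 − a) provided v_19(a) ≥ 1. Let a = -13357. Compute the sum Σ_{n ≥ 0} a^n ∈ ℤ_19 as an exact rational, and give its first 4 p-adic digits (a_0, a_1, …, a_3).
Σ a^n = 1/(1 − a) = 1/13358;  first 4 digits = (1, 0, 1, 17)

v_19(a) = 2 ≥ 1, so the series converges in ℤ_19 to 1/(1 − a) = 1/(1 − (-13357)) = 1/13358. Expand this rational in ℤ_19: compute digits iteratively via d_i = x_i mod 19, x_{i+1} = (x_i − d_i)/19. The first 4 digits are (1, 0, 1, 17).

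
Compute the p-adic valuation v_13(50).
v_13(50) = 0

v_13(n) is the largest exponent k such that 13^k divides n. Factor out: 50 = 13^0 · 50. (Sign doesn't affect v_p.) So v_13(50) = 0.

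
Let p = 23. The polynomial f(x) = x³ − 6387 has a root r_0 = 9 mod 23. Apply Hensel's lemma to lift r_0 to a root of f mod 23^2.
r_1 = 78 (mod 529)

Hensel: r_{i+1} = r_i − f(r_i)/f′(r_i) mod 23^{i+2}, where f′(x) = 3x². Iterate:
  r_0 = 9 (mod 23)
  r_1 = 78 (mod 529)
Final: r = 78 with f(r) ≡ 0 mod 23^2.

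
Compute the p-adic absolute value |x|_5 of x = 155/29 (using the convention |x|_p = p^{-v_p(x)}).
|155/29|_5 = 1/5

Step 1 — compute v_5(x) by factoring powers of 5 out of the numerator and denominator: v_5(155/29) = 1. Step 2 — apply |x|_p = p^{-v_p(x)} = 5^{-1} = 1/5.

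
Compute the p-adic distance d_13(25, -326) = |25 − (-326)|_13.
d_13(25, -326) = 1/13

Step 1 — x − y = 25 − (-326) = 351. Step 2 — v_13(351) = 1 (factor: 351 = (13^1 · 27); the sign does not affect v_p). Step 3 — |x − y|_13 = 13^{-1} = 1/13.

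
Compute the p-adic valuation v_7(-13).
v_7(-13) = 0

v_7(n) is the largest exponent k such that 7^k divides n. Factor out: -13 = -7^0 · 13. (Sign doesn't affect v_p.) So v_7(-13) = 0.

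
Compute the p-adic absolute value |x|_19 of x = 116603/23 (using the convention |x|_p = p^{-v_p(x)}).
|116603/23|_19 = 1/6859

Step 1 — compute v_19(x) by factoring powers of 19 out of the numerator and denominator: v_19(116603/23) = 3. Step 2 — apply |x|_p = p^{-v_p(x)} = 19^{-3} = 1/6859.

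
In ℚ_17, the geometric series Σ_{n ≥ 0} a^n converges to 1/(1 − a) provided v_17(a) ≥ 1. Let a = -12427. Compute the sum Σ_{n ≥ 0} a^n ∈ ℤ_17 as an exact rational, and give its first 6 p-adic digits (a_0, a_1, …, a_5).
Σ a^n = 1/(1 − a) = 1/12428;  first 6 digits = (1, 0, 8, 14, 12, 6)

v_17(a) = 2 ≥ 1, so the series converges in ℤ_17 to 1/(1 − a) = 1/(1 − (-12427)) = 1/12428. Expand this rational in ℤ_17: compute digits iteratively via d_i = x_i mod 17, x_{i+1} = (x_i − d_i)/17. The first 6 digits are (1, 0, 8, 14, 12, 6).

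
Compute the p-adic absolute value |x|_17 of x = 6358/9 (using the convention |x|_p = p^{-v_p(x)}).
|6358/9|_17 = 1/289

Step 1 — compute v_17(x) by factoring powers of 17 out of the numerator and denominator: v_17(6358/9) = 2. Step 2 — apply |x|_p = p^{-v_p(x)} = 17^{-2} = 1/289.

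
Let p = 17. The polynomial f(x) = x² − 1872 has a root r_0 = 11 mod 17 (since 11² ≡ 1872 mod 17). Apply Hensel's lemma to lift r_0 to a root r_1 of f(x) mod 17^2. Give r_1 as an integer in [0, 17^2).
r_1 = 130 (mod 289)

Hensel's recurrence: r_{i+1} = r_i − f(r_i)·(f′(r_i))^{-1} mod 17^{i+2}, with f′(x) = 2x. Iterate:
  r_0 = 11 (mod 17)
  r_1 = 130 (mod 289)
Final: r_1 = 130, and one checks f(r_1) ≡ 0 mod 17^2.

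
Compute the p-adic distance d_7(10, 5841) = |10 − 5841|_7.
d_7(10, 5841) = 1/343

Step 1 — x − y = 10 − 5841 = -5831. Step 2 — v_7(-5831) = 3 (factor: -5831 = −(7^3 · 17); the sign does not affect v_p). Step 3 — |x − y|_7 = 7^{-3} = 1/343.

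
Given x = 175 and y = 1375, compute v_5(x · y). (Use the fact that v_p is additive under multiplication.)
v_5(240625) = 5

v_p(x) = 2 (factor: 175 = 5^2 · 7); v_p(y) = 3 (factor: 1375 = 5^3 · 11). Additivity: v_p(xy) = v_p(x) + v_p(y) = 2 + 3 = 5. (Direct check: xy = 240625 = 5^5 · (77).)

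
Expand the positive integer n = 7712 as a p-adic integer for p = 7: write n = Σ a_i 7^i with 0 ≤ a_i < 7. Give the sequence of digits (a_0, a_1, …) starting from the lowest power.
(a_0, a_1, …) = (5, 2, 3, 1, 3)

Repeated division by 7 gives the digits low-to-high: 7712 = 5 + 2·7^1 + 3·7^2 + 1·7^3 + 3·7^4. Digit sequence: (5, 2, 3, 1, 3).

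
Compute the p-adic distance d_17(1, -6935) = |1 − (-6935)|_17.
d_17(1, -6935) = 1/289

Step 1 — x − y = 1 − (-6935) = 6936. Step 2 — v_17(6936) = 2 (factor: 6936 = (17^2 · 24); the sign does not affect v_p). Step 3 — |x − y|_17 = 17^{-2} = 1/289.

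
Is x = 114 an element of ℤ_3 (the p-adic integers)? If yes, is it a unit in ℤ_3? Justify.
x ∈ ℤ_3 but not a unit; v_3(x) = 1 > 0

ℤ_3 = {x ∈ ℚ_3 : v_3(x) ≥ 0} and ℤ_3^× = {x ∈ ℤ_3 : v_3(x) = 0}. Here v_3(114) = v_3(num) − v_3(den) = 1; compare against these criteria.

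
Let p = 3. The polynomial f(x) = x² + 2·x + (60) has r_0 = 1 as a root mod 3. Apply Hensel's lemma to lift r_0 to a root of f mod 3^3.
r_2 = 19 (mod 27)

Hensel: r_{i+1} = r_i − f(r_i)·(f′(r_i))^{-1} mod 3^{i+2}, f′(x) = 2x + 2. Iterate:
  r_0 = 1 (mod 3)
  r_1 = 1 (mod 9)
  r_2 = 19 (mod 27)
Final: r = 19 satisfies f(r) ≡ 0 mod 3^3.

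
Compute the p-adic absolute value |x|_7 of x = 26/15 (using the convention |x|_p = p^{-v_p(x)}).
|26/15|_7 = 1

Step 1 — compute v_7(x) by factoring powers of 7 out of the numerator and denominator: v_7(26/15) = 0. Step 2 — apply |x|_p = p^{-v_p(x)} = 7^{0} = 1.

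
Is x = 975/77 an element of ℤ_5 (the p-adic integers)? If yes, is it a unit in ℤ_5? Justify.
x ∈ ℤ_5 but not a unit; v_5(x) = 2 > 0

ℤ_5 = {x ∈ ℚ_5 : v_5(x) ≥ 0} and ℤ_5^× = {x ∈ ℤ_5 : v_5(x) = 0}. Here v_5(975/77) = v_5(num) − v_5(den) = 2; compare against these criteria.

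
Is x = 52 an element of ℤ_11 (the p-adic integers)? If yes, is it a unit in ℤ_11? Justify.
x ∈ ℤ_11^× (unit); v_11(x) = 0

ℤ_11 = {x ∈ ℚ_11 : v_11(x) ≥ 0} and ℤ_11^× = {x ∈ ℤ_11 : v_11(x) = 0}. Here v_11(52) = v_11(num) − v_11(den) = 0; compare against these criteria.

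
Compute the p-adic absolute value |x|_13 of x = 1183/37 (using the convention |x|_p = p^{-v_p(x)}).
|1183/37|_13 = 1/169

Step 1 — compute v_13(x) by factoring powers of 13 out of the numerator and denominator: v_13(1183/37) = 2. Step 2 — apply |x|_p = p^{-v_p(x)} = 13^{-2} = 1/169.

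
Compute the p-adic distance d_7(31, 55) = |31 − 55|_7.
d_7(31, 55) = 1

Step 1 — x − y = 31 − 55 = -24. Step 2 — v_7(-24) = 0 (factor: -24 = −(7^0 · 24); the sign does not affect v_p). Step 3 — |x − y|_7 = 7^{0} = 1.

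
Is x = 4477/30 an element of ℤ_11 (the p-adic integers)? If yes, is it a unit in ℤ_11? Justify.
x ∈ ℤ_11 but not a unit; v_11(x) = 2 > 0

ℤ_11 = {x ∈ ℚ_11 : v_11(x) ≥ 0} and ℤ_11^× = {x ∈ ℤ_11 : v_11(x) = 0}. Here v_11(4477/30) = v_11(num) − v_11(den) = 2; compare against these criteria.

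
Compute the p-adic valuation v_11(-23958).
v_11(-23958) = 3

v_11(n) is the largest exponent k such that 11^k divides n. Factor out: -23958 = -11^3 · 18. (Sign doesn't affect v_p.) So v_11(-23958) = 3.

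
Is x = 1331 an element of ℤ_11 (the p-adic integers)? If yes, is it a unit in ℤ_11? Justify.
x ∈ ℤ_11 but not a unit; v_11(x) = 3 > 0

ℤ_11 = {x ∈ ℚ_11 : v_11(x) ≥ 0} and ℤ_11^× = {x ∈ ℤ_11 : v_11(x) = 0}. Here v_11(1331) = v_11(num) − v_11(den) = 3; compare against these criteria.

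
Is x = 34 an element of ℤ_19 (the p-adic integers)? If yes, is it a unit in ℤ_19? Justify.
x ∈ ℤ_19^× (unit); v_19(x) = 0

ℤ_19 = {x ∈ ℚ_19 : v_19(x) ≥ 0} and ℤ_19^× = {x ∈ ℤ_19 : v_19(x) = 0}. Here v_19(34) = v_19(num) − v_19(den) = 0; compare against these criteria.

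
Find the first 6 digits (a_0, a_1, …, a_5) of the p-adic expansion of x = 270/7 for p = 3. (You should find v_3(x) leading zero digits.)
(a_0, …, a_5) = (0, 0, 0, 1, 1, 1)

v_3(270/7) = 3, so a_0 = ... = a_2 = 0. Factor out: x = 3^3 · u with u = 10/7 a unit in ℤ_3. Expand u iteratively via a_{v+i} = u_i mod 3, u_{i+1} = (u_i − a_{v+i})/3:
  u_0 = 10/7;  a_3 = 1;  u_1 = (u_0 − 1)/3 = 1/7
  u_1 = 1/7;  a_4 = 1;  u_2 = (u_1 − 1)/3 = -2/7
  u_2 = -2/7;  a_5 = 1;  u_3 = (u_2 − 1)/3 = -3/7
Digits: (0, 0, 0, 1, 1, 1).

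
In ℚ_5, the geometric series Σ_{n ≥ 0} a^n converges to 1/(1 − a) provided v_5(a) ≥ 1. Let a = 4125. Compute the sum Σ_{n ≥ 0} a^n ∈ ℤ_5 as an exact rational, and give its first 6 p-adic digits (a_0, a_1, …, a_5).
Σ a^n = 1/(1 − a) = -1/4124;  first 6 digits = (1, 0, 0, 3, 1, 1)

v_5(a) = 3 ≥ 1, so the series converges in ℤ_5 to 1/(1 − a) = 1/(1 − 4125) = -1/4124. Expand this rational in ℤ_5: compute digits iteratively via d_i = x_i mod 5, x_{i+1} = (x_i − d_i)/5. The first 6 digits are (1, 0, 0, 3, 1, 1).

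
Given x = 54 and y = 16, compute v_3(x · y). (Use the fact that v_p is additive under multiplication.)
v_3(864) = 3

v_p(x) = 3 (factor: 54 = 3^3 · 2); v_p(y) = 0 (factor: 16 = 3^0 · 16). Additivity: v_p(xy) = v_p(x) + v_p(y) = 3 + 0 = 3. (Direct check: xy = 864 = 3^3 · (32).)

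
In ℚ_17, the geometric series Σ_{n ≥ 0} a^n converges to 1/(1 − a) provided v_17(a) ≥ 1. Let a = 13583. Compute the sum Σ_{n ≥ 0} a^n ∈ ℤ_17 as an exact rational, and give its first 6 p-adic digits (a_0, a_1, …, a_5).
Σ a^n = 1/(1 − a) = -1/13582;  first 6 digits = (1, 0, 13, 2, 16, 10)

v_17(a) = 2 ≥ 1, so the series converges in ℤ_17 to 1/(1 − a) = 1/(1 − 13583) = -1/13582. Expand this rational in ℤ_17: compute digits iteratively via d_i = x_i mod 17, x_{i+1} = (x_i − d_i)/17. The first 6 digits are (1, 0, 13, 2, 16, 10).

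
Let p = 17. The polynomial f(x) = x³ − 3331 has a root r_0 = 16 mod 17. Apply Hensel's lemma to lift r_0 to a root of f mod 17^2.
r_1 = 50 (mod 289)

Hensel: r_{i+1} = r_i − f(r_i)/f′(r_i) mod 17^{i+2}, where f′(x) = 3x². Iterate:
  r_0 = 16 (mod 17)
  r_1 = 50 (mod 289)
Final: r = 50 with f(r) ≡ 0 mod 17^2.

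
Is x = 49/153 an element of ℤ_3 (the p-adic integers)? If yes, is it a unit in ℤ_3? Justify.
x ∉ ℤ_3 (v_3(x) = -2 < 0)

ℤ_3 = {x ∈ ℚ_3 : v_3(x) ≥ 0} and ℤ_3^× = {x ∈ ℤ_3 : v_3(x) = 0}. Here v_3(49/153) = v_3(num) − v_3(den) = -2; compare against these criteria.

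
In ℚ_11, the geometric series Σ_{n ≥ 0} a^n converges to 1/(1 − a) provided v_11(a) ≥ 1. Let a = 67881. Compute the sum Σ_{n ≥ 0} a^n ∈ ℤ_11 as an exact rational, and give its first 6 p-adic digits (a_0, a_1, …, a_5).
Σ a^n = 1/(1 − a) = -1/67880;  first 6 digits = (1, 0, 0, 7, 4, 0)

v_11(a) = 3 ≥ 1, so the series converges in ℤ_11 to 1/(1 − a) = 1/(1 − 67881) = -1/67880. Expand this rational in ℤ_11: compute digits iteratively via d_i = x_i mod 11, x_{i+1} = (x_i − d_i)/11. The first 6 digits are (1, 0, 0, 7, 4, 0).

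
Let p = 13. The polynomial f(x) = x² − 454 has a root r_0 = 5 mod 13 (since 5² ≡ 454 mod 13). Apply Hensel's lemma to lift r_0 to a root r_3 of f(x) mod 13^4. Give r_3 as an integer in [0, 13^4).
r_3 = 13382 (mod 28561)

Hensel's recurrence: r_{i+1} = r_i − f(r_i)·(f′(r_i))^{-1} mod 13^{i+2}, with f′(x) = 2x. Iterate:
  r_0 = 5 (mod 13)
  r_1 = 31 (mod 169)
  r_2 = 200 (mod 2197)
  r_3 = 13382 (mod 28561)
Final: r_3 = 13382, and one checks f(r_3) ≡ 0 mod 13^4.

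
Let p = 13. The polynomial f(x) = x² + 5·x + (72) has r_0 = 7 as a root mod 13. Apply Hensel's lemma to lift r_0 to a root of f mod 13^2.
r_1 = 150 (mod 169)

Hensel: r_{i+1} = r_i − f(r_i)·(f′(r_i))^{-1} mod 13^{i+2}, f′(x) = 2x + 5. Iterate:
  r_0 = 7 (mod 13)
  r_1 = 150 (mod 169)
Final: r = 150 satisfies f(r) ≡ 0 mod 13^2.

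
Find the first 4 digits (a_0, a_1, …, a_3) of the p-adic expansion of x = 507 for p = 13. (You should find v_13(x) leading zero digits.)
(a_0, …, a_3) = (0, 0, 3, 0)

v_13(507) = 2, so a_0 = ... = a_1 = 0. Factor out: x = 13^2 · u with u = 3 a unit in ℤ_13. Expand u iteratively via a_{v+i} = u_i mod 13, u_{i+1} = (u_i − a_{v+i})/13:
  u_0 = 3;  a_2 = 3;  u_1 = (u_0 − 3)/13 = 0
  u_1 = 0;  a_3 = 0;  u_2 = (u_1 − 0)/13 = 0
Digits: (0, 0, 3, 0).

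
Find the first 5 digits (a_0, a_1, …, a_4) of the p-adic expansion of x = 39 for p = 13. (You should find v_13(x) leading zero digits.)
(a_0, …, a_4) = (0, 3, 0, 0, 0)

v_13(39) = 1, so a_0 = ... = a_0 = 0. Factor out: x = 13^1 · u with u = 3 a unit in ℤ_13. Expand u iteratively via a_{v+i} = u_i mod 13, u_{i+1} = (u_i − a_{v+i})/13:
  u_0 = 3;  a_1 = 3;  u_1 = (u_0 − 3)/13 = 0
  u_1 = 0;  a_2 = 0;  u_2 = (u_1 − 0)/13 = 0
  u_2 = 0;  a_3 = 0;  u_3 = (u_2 − 0)/13 = 0
  u_3 = 0;  a_4 = 0;  u_4 = (u_3 − 0)/13 = 0
Digits: (0, 3, 0, 0, 0).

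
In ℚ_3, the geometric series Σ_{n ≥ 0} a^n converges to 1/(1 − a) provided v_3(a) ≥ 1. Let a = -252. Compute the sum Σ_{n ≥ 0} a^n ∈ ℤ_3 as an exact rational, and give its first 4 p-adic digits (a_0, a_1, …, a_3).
Σ a^n = 1/(1 − a) = 1/253;  first 4 digits = (1, 0, 2, 2)

v_3(a) = 2 ≥ 1, so the series converges in ℤ_3 to 1/(1 − a) = 1/(1 − (-252)) = 1/253. Expand this rational in ℤ_3: compute digits iteratively via d_i = x_i mod 3, x_{i+1} = (x_i − d_i)/3. The first 4 digits are (1, 0, 2, 2).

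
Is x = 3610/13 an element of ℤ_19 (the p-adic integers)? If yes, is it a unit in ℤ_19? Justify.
x ∈ ℤ_19 but not a unit; v_19(x) = 2 > 0

ℤ_19 = {x ∈ ℚ_19 : v_19(x) ≥ 0} and ℤ_19^× = {x ∈ ℤ_19 : v_19(x) = 0}. Here v_19(3610/13) = v_19(num) − v_19(den) = 2; compare against these criteria.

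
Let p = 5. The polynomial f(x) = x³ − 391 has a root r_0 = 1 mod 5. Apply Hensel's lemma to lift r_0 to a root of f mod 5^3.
r_2 = 106 (mod 125)

Hensel: r_{i+1} = r_i − f(r_i)/f′(r_i) mod 5^{i+2}, where f′(x) = 3x². Iterate:
  r_0 = 1 (mod 5)
  r_1 = 6 (mod 25)
  r_2 = 106 (mod 125)
Final: r = 106 with f(r) ≡ 0 mod 5^3.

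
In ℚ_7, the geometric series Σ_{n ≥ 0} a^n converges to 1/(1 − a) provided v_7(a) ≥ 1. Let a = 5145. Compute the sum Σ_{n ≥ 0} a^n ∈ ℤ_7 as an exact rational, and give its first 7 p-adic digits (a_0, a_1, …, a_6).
Σ a^n = 1/(1 − a) = -1/5144;  first 7 digits = (1, 0, 0, 1, 2, 0, 1)

v_7(a) = 3 ≥ 1, so the series converges in ℤ_7 to 1/(1 − a) = 1/(1 − 5145) = -1/5144. Expand this rational in ℤ_7: compute digits iteratively via d_i = x_i mod 7, x_{i+1} = (x_i − d_i)/7. The first 7 digits are (1, 0, 0, 1, 2, 0, 1).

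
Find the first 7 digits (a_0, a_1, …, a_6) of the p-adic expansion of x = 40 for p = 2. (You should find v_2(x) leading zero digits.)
(a_0, …, a_6) = (0, 0, 0, 1, 0, 1, 0)

v_2(40) = 3, so a_0 = ... = a_2 = 0. Factor out: x = 2^3 · u with u = 5 a unit in ℤ_2. Expand u iteratively via a_{v+i} = u_i mod 2, u_{i+1} = (u_i − a_{v+i})/2:
  u_0 = 5;  a_3 = 1;  u_1 = (u_0 − 1)/2 = 2
  u_1 = 2;  a_4 = 0;  u_2 = (u_1 − 0)/2 = 1
  u_2 = 1;  a_5 = 1;  u_3 = (u_2 − 1)/2 = 0
  u_3 = 0;  a_6 = 0;  u_4 = (u_3 − 0)/2 = 0
Digits: (0, 0, 0, 1, 0, 1, 0).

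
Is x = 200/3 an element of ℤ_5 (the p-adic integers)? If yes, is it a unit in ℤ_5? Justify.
x ∈ ℤ_5 but not a unit; v_5(x) = 2 > 0

ℤ_5 = {x ∈ ℚ_5 : v_5(x) ≥ 0} and ℤ_5^× = {x ∈ ℤ_5 : v_5(x) = 0}. Here v_5(200/3) = v_5(num) − v_5(den) = 2; compare against these criteria.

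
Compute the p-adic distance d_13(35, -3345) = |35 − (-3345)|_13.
d_13(35, -3345) = 1/169

Step 1 — x − y = 35 − (-3345) = 3380. Step 2 — v_13(3380) = 2 (factor: 3380 = (13^2 · 20); the sign does not affect v_p). Step 3 — |x − y|_13 = 13^{-2} = 1/169.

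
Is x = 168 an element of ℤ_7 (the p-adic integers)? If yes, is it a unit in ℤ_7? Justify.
x ∈ ℤ_7 but not a unit; v_7(x) = 1 > 0

ℤ_7 = {x ∈ ℚ_7 : v_7(x) ≥ 0} and ℤ_7^× = {x ∈ ℤ_7 : v_7(x) = 0}. Here v_7(168) = v_7(num) − v_7(den) = 1; compare against these criteria.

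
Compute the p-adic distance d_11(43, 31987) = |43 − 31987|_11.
d_11(43, 31987) = 1/1331

Step 1 — x − y = 43 − 31987 = -31944. Step 2 — v_11(-31944) = 3 (factor: -31944 = −(11^3 · 24); the sign does not affect v_p). Step 3 — |x − y|_11 = 11^{-3} = 1/1331.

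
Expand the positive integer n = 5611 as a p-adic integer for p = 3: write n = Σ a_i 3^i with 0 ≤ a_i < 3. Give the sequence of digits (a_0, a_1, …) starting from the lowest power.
(a_0, a_1, …) = (1, 1, 2, 0, 0, 2, 1, 2)

Repeated division by 3 gives the digits low-to-high: 5611 = 1 + 1·3^1 + 2·3^2 + 2·3^5 + 1·3^6 + 2·3^7. Digit sequence: (1, 1, 2, 0, 0, 2, 1, 2).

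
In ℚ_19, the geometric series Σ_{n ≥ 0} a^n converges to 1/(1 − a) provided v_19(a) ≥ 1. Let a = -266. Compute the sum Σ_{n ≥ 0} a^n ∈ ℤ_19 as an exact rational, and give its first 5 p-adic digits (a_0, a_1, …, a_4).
Σ a^n = 1/(1 − a) = 1/267;  first 5 digits = (1, 5, 5, 2, 6)

v_19(a) = 1 ≥ 1, so the series converges in ℤ_19 to 1/(1 − a) = 1/(1 − (-266)) = 1/267. Expand this rational in ℤ_19: compute digits iteratively via d_i = x_i mod 19, x_{i+1} = (x_i − d_i)/19. The first 5 digits are (1, 5, 5, 2, 6).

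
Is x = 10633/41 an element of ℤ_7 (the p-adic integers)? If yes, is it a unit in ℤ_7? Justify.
x ∈ ℤ_7 but not a unit; v_7(x) = 3 > 0

ℤ_7 = {x ∈ ℚ_7 : v_7(x) ≥ 0} and ℤ_7^× = {x ∈ ℤ_7 : v_7(x) = 0}. Here v_7(10633/41) = v_7(num) − v_7(den) = 3; compare against these criteria.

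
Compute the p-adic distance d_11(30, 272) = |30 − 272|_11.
d_11(30, 272) = 1/121

Step 1 — x − y = 30 − 272 = -242. Step 2 — v_11(-242) = 2 (factor: -242 = −(11^2 · 2); the sign does not affect v_p). Step 3 — |x − y|_11 = 11^{-2} = 1/121.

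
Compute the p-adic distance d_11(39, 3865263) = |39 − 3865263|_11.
d_11(39, 3865263) = 1/161051

Step 1 — x − y = 39 − 3865263 = -3865224. Step 2 — v_11(-3865224) = 5 (factor: -3865224 = −(11^5 · 24); the sign does not affect v_p). Step 3 — |x − y|_11 = 11^{-5} = 1/161051.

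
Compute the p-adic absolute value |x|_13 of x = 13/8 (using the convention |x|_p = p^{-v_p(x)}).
|13/8|_13 = 1/13

Step 1 — compute v_13(x) by factoring powers of 13 out of the numerator and denominator: v_13(13/8) = 1. Step 2 — apply |x|_p = p^{-v_p(x)} = 13^{-1} = 1/13.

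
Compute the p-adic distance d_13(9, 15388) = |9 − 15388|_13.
d_13(9, 15388) = 1/2197

Step 1 — x − y = 9 − 15388 = -15379. Step 2 — v_13(-15379) = 3 (factor: -15379 = −(13^3 · 7); the sign does not affect v_p). Step 3 — |x − y|_13 = 13^{-3} = 1/2197.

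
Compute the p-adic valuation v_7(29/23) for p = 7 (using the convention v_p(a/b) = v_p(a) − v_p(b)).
v_7(29/23) = 0

Factor powers of 7 from the numerator and denominator of the reduced fraction: 29 = 7^0 · 29 and 23 = 7^0 · 23. Apply v_p(a/b) = v_p(a) − v_p(b): v_7(29/23) = 0 − 0 = 0.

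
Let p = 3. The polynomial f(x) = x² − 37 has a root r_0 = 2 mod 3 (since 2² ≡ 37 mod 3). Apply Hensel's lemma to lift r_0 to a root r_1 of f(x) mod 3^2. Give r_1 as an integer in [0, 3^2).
r_1 = 8 (mod 9)

Hensel's recurrence: r_{i+1} = r_i − f(r_i)·(f′(r_i))^{-1} mod 3^{i+2}, with f′(x) = 2x. Iterate:
  r_0 = 2 (mod 3)
  r_1 = 8 (mod 9)
Final: r_1 = 8, and one checks f(r_1) ≡ 0 mod 3^2.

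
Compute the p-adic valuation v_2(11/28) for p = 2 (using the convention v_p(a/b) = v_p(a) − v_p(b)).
v_2(11/28) = -2

Factor powers of 2 from the numerator and denominator of the reduced fraction: 11 = 2^0 · 11 and 28 = 2^2 · 7. Apply v_p(a/b) = v_p(a) − v_p(b): v_2(11/28) = 0 − 2 = -2.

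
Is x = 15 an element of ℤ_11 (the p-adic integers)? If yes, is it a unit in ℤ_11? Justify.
x ∈ ℤ_11^× (unit); v_11(x) = 0

ℤ_11 = {x ∈ ℚ_11 : v_11(x) ≥ 0} and ℤ_11^× = {x ∈ ℤ_11 : v_11(x) = 0}. Here v_11(15) = v_11(num) − v_11(den) = 0; compare against these criteria.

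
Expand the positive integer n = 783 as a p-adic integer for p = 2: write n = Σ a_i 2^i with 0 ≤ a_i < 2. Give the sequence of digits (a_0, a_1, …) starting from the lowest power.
(a_0, a_1, …) = (1, 1, 1, 1, 0, 0, 0, 0, 1, 1)

Repeated division by 2 gives the digits low-to-high: 783 = 1 + 1·2^1 + 1·2^2 + 1·2^3 + 1·2^8 + 1·2^9. Digit sequence: (1, 1, 1, 1, 0, 0, 0, 0, 1, 1).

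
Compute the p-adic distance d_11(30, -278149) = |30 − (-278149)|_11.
d_11(30, -278149) = 1/14641

Step 1 — x − y = 30 − (-278149) = 278179. Step 2 — v_11(278179) = 4 (factor: 278179 = (11^4 · 19); the sign does not affect v_p). Step 3 — |x − y|_11 = 11^{-4} = 1/14641.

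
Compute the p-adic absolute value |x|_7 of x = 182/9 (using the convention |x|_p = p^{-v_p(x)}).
|182/9|_7 = 1/7

Step 1 — compute v_7(x) by factoring powers of 7 out of the numerator and denominator: v_7(182/9) = 1. Step 2 — apply |x|_p = p^{-v_p(x)} = 7^{-1} = 1/7.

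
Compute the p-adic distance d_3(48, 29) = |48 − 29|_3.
d_3(48, 29) = 1

Step 1 — x − y = 48 − 29 = 19. Step 2 — v_3(19) = 0 (factor: 19 = (3^0 · 19); the sign does not affect v_p). Step 3 — |x − y|_3 = 3^{0} = 1.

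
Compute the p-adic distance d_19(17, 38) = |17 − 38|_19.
d_19(17, 38) = 1

Step 1 — x − y = 17 − 38 = -21. Step 2 — v_19(-21) = 0 (factor: -21 = −(19^0 · 21); the sign does not affect v_p). Step 3 — |x − y|_19 = 19^{0} = 1.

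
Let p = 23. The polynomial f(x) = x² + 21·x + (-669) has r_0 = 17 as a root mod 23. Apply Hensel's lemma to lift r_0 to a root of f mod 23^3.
r_2 = 9953 (mod 12167)

Hensel: r_{i+1} = r_i − f(r_i)·(f′(r_i))^{-1} mod 23^{i+2}, f′(x) = 2x + 21. Iterate:
  r_0 = 17 (mod 23)
  r_1 = 431 (mod 529)
  r_2 = 9953 (mod 12167)
Final: r = 9953 satisfies f(r) ≡ 0 mod 23^3.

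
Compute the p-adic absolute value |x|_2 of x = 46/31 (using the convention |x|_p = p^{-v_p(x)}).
|46/31|_2 = 1/2

Step 1 — compute v_2(x) by factoring powers of 2 out of the numerator and denominator: v_2(46/31) = 1. Step 2 — apply |x|_p = p^{-v_p(x)} = 2^{-1} = 1/2.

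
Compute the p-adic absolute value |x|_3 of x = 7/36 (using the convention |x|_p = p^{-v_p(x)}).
|7/36|_3 = 9

Step 1 — compute v_3(x) by factoring powers of 3 out of the numerator and denominator: v_3(7/36) = -2. Step 2 — apply |x|_p = p^{-v_p(x)} = 3^{2} = 9.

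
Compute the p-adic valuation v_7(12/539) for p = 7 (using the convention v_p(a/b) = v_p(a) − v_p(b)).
v_7(12/539) = -2

Factor powers of 7 from the numerator and denominator of the reduced fraction: 12 = 7^0 · 12 and 539 = 7^2 · 11. Apply v_p(a/b) = v_p(a) − v_p(b): v_7(12/539) = 0 − 2 = -2.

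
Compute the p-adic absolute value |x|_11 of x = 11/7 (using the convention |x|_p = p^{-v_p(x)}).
|11/7|_11 = 1/11

Step 1 — compute v_11(x) by factoring powers of 11 out of the numerator and denominator: v_11(11/7) = 1. Step 2 — apply |x|_p = p^{-v_p(x)} = 11^{-1} = 1/11.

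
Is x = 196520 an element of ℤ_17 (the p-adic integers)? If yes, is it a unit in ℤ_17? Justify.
x ∈ ℤ_17 but not a unit; v_17(x) = 3 > 0

ℤ_17 = {x ∈ ℚ_17 : v_17(x) ≥ 0} and ℤ_17^× = {x ∈ ℤ_17 : v_17(x) = 0}. Here v_17(196520) = v_17(num) − v_17(den) = 3; compare against these criteria.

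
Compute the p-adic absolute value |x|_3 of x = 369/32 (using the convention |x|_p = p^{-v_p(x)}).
|369/32|_3 = 1/9

Step 1 — compute v_3(x) by factoring powers of 3 out of the numerator and denominator: v_3(369/32) = 2. Step 2 — apply |x|_p = p^{-v_p(x)} = 3^{-2} = 1/9.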